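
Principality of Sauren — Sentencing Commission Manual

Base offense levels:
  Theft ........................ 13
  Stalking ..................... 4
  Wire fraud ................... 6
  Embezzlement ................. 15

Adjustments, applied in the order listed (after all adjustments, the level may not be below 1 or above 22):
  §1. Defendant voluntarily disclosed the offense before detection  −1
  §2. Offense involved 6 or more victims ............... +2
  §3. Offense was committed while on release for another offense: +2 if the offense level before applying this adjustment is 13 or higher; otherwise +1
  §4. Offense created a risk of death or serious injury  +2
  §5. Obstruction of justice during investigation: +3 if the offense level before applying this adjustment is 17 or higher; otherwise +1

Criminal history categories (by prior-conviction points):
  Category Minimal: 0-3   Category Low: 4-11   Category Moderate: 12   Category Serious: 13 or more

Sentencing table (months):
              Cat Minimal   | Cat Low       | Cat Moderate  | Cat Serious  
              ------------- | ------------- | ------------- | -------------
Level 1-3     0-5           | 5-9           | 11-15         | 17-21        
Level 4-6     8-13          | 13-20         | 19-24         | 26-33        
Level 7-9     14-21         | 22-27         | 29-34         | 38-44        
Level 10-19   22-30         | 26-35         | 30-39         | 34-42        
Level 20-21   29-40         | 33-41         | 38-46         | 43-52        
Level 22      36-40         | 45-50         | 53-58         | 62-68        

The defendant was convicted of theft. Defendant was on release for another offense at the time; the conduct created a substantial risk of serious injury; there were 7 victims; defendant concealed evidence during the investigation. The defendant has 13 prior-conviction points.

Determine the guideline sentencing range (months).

62-68 months

Base offense level for theft: 13.
§1 does not apply.
§2 applies: 13 + 2 = 15.
§3 applies (level before this adjustment is 15 ≥ 13, so +2): 15 + 2 = 17.
§4 applies: 17 + 2 = 19.
§5 applies (level before this adjustment is 19 ≥ 17, so +3): 19 + 3 = 22.
Final offense level: 22.
Criminal history: 13 prior points → Category Serious (13+).
Level 22 falls in the 22 band.
Grid: Level 22 × Category Serious = 62-68 months.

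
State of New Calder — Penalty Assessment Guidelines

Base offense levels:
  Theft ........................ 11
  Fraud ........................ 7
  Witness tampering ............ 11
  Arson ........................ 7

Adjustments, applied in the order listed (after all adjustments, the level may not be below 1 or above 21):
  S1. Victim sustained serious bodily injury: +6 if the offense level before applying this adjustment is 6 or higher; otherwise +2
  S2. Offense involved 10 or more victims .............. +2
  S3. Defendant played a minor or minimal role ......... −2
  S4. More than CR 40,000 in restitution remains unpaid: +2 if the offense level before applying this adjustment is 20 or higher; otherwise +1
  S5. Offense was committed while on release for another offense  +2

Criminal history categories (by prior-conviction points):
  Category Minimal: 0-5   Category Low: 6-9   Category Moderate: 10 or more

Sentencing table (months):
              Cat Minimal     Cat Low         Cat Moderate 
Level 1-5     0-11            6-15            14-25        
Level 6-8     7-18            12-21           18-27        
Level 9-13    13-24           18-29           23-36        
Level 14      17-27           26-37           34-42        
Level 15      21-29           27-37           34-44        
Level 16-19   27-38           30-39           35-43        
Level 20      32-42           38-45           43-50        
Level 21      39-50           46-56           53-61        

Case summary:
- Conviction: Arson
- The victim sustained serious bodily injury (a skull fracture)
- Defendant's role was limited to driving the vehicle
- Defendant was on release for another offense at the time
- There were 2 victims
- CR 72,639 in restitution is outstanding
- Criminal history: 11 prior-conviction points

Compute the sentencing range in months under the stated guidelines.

34-42 months

Base offense level for arson: 7.
S1 applies (level before this adjustment is 7 ≥ 6, so +6): 7 + 6 = 13.
S2 does not apply.
S3 applies: 13 − 2 = 11.
S4 applies (level before this adjustment is 11 < 20, so +1): 11 + 1 = 12.
S5 applies: 12 + 2 = 14.
Final offense level: 14.
Criminal history: 11 prior points → Category Moderate (10+).
Level 14 falls in the 14 band.
Grid: Level 14 × Category Moderate = 34-42 months.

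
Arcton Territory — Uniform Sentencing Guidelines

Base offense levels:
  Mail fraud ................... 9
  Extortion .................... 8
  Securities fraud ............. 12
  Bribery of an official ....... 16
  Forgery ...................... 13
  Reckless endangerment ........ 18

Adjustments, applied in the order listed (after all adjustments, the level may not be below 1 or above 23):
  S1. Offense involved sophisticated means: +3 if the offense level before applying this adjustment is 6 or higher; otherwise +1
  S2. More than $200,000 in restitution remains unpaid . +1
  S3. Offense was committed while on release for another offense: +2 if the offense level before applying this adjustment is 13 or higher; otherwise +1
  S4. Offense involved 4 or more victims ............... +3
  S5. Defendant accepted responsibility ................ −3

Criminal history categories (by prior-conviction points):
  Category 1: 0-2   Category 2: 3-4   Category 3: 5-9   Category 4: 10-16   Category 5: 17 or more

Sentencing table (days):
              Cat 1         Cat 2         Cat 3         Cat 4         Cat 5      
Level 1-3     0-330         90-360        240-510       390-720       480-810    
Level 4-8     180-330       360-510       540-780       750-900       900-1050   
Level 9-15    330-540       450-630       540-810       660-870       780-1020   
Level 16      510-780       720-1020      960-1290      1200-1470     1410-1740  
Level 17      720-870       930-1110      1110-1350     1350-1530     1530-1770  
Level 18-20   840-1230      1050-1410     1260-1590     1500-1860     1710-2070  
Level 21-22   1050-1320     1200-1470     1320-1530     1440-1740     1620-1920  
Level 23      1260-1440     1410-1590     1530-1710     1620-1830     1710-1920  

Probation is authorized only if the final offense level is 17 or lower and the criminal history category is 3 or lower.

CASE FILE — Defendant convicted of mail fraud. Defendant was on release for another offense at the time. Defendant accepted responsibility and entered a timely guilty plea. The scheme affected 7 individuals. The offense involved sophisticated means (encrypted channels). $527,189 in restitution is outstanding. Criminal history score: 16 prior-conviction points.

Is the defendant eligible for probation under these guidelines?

Base offense level for mail fraud: 9.
S1 applies (level before this adjustment is 9 ≥ 6, so +3): 9 + 3 = 12.
S2 applies: 12 + 1 = 13.
S3 applies (level before this adjustment is 13 ≥ 13, so +2): 13 + 2 = 15.
S4 applies: 15 + 3 = 18.
S5 applies: 18 − 3 = 15.
Final offense level: 15.
Criminal history: 16 prior points → Category 4 (10-16).
Level 15 falls in the 9-15 band.
Grid: Level 9-15 × Category 4 = 660-870 days.
Probation check: level 15 ≤ 17 and category 4 > 3 → not eligible.

No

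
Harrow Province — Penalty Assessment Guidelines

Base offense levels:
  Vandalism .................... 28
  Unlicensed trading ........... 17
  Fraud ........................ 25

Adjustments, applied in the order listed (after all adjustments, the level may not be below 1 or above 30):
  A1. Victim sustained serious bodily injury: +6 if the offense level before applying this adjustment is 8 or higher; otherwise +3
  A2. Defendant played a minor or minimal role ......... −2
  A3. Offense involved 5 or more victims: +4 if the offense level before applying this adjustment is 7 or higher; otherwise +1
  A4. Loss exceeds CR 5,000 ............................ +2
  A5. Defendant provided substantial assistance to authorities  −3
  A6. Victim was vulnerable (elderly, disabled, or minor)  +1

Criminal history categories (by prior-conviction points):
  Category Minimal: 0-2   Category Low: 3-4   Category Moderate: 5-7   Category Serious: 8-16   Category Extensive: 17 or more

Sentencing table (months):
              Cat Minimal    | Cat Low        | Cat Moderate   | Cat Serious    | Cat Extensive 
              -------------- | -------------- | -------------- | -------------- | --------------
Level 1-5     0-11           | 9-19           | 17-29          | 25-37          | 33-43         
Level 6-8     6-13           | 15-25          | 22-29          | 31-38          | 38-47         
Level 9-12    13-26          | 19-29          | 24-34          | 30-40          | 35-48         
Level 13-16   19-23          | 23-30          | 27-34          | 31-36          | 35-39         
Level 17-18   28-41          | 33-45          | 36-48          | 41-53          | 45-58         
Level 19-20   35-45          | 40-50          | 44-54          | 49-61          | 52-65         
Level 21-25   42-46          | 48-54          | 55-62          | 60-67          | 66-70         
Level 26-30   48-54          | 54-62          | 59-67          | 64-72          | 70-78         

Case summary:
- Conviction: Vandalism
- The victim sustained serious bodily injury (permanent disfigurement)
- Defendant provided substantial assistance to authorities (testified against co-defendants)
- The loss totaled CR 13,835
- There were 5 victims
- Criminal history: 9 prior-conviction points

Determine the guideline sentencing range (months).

64-72 months

Base offense level for vandalism: 28.
A1 applies (level before this adjustment is 28 ≥ 8, so +6): 28 + 6 = 34.
A2 does not apply.
A3 applies (level before this adjustment is 34 ≥ 7, so +4): 34 + 4 = 38.
A4 applies: 38 + 2 = 40.
A5 applies: 40 − 3 = 37.
A6 does not apply.
Level 37 exceeds the maximum of 30; capped at 30.
Final offense level: 30.
Criminal history: 9 prior points → Category Serious (8-16).
Level 30 falls in the 26-30 band.
Grid: Level 26-30 × Category Serious = 64-72 months.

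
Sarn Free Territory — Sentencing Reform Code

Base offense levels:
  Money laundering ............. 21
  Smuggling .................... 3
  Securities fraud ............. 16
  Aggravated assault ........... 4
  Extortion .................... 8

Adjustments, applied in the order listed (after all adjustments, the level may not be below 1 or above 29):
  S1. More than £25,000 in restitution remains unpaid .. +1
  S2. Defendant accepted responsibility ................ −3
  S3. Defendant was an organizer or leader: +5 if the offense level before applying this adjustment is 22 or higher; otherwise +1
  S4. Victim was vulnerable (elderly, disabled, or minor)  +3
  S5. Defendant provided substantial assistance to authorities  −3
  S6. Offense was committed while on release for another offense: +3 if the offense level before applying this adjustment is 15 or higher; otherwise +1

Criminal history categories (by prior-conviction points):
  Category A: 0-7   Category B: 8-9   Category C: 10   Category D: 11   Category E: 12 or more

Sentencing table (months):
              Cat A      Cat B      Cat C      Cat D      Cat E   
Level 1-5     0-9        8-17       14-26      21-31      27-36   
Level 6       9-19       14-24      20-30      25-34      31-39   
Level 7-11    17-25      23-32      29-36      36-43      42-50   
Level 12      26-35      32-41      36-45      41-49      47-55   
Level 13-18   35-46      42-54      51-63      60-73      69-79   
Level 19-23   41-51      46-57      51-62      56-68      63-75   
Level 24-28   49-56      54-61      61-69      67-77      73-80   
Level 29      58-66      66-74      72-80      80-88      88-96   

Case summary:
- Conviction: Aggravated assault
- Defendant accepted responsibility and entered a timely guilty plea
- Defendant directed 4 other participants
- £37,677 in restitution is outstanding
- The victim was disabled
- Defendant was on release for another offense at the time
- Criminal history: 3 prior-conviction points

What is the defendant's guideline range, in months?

17-25 months

Base offense level for aggravated assault: 4.
S1 applies: 4 + 1 = 5.
S2 applies: 5 − 3 = 2.
S3 applies (level before this adjustment is 2 < 22, so +1): 2 + 1 = 3.
S4 applies: 3 + 3 = 6.
S5 does not apply.
S6 applies (level before this adjustment is 6 < 15, so +1): 6 + 1 = 7.
Final offense level: 7.
Criminal history: 3 prior points → Category A (0-7).
Level 7 falls in the 7-11 band.
Grid: Level 7-11 × Category A = 17-25 months.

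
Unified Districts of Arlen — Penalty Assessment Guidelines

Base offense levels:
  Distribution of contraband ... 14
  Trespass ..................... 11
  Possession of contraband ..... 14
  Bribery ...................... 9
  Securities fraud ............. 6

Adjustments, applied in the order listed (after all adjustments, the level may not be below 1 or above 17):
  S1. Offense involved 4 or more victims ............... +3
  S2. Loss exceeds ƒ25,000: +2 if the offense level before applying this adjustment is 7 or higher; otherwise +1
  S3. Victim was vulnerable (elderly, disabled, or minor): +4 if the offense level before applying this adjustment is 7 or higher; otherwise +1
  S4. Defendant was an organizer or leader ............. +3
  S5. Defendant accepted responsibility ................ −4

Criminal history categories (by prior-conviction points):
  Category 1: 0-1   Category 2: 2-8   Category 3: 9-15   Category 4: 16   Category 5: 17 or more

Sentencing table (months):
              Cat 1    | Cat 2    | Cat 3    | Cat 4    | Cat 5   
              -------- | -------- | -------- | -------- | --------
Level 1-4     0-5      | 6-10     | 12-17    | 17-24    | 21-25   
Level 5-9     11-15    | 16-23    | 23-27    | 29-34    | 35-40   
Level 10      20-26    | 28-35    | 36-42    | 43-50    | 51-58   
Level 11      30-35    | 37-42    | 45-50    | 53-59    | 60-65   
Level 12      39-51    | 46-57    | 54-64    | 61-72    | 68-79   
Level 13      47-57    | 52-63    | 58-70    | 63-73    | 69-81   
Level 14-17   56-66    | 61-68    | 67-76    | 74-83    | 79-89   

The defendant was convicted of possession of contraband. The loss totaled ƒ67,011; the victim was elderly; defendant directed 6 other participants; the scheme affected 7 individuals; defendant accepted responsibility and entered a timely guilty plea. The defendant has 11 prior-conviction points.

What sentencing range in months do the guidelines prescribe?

67-76 months

Base offense level for possession of contraband: 14.
S1 applies: 14 + 3 = 17.
S2 applies (level before this adjustment is 17 ≥ 7, so +2): 17 + 2 = 19.
S3 applies (level before this adjustment is 19 ≥ 7, so +4): 19 + 4 = 23.
S4 applies: 23 + 3 = 26.
S5 applies: 26 − 4 = 22.
Level 22 exceeds the maximum of 17; capped at 17.
Final offense level: 17.
Criminal history: 11 prior points → Category 3 (9-15).
Level 17 falls in the 14-17 band.
Grid: Level 14-17 × Category 3 = 67-76 months.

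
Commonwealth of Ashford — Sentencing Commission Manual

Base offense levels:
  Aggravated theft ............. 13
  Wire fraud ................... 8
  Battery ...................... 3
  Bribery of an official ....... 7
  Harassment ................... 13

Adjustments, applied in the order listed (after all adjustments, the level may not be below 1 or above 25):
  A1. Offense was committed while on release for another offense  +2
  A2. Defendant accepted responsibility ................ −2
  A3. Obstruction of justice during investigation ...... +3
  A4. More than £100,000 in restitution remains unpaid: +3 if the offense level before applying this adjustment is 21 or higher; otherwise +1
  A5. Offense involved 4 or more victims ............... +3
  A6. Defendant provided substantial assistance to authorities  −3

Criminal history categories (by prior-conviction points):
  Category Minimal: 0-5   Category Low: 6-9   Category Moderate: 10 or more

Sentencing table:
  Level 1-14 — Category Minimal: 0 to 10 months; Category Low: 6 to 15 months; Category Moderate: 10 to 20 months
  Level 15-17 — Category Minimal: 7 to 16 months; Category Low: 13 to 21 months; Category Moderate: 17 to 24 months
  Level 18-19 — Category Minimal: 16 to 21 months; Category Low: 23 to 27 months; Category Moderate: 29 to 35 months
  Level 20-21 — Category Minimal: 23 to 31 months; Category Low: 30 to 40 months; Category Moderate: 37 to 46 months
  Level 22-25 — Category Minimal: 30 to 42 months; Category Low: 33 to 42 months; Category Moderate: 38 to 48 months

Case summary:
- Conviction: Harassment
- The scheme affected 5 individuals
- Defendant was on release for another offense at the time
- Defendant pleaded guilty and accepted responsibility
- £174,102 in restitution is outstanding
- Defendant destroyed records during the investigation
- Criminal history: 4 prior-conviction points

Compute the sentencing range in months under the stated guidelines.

Base offense level for harassment: 13.
A1 applies: 13 + 2 = 15.
A2 applies: 15 − 2 = 13.
A3 applies: 13 + 3 = 16.
A4 applies (level before this adjustment is 16 < 21, so +1): 16 + 1 = 17.
A5 applies: 17 + 3 = 20.
A6 does not apply.
Final offense level: 20.
Criminal history: 4 prior points → Category Minimal (0-5).
Level 20 falls in the 20-21 band.
Grid: Level 20-21 × Category Minimal = 23-31 months.

23-31 months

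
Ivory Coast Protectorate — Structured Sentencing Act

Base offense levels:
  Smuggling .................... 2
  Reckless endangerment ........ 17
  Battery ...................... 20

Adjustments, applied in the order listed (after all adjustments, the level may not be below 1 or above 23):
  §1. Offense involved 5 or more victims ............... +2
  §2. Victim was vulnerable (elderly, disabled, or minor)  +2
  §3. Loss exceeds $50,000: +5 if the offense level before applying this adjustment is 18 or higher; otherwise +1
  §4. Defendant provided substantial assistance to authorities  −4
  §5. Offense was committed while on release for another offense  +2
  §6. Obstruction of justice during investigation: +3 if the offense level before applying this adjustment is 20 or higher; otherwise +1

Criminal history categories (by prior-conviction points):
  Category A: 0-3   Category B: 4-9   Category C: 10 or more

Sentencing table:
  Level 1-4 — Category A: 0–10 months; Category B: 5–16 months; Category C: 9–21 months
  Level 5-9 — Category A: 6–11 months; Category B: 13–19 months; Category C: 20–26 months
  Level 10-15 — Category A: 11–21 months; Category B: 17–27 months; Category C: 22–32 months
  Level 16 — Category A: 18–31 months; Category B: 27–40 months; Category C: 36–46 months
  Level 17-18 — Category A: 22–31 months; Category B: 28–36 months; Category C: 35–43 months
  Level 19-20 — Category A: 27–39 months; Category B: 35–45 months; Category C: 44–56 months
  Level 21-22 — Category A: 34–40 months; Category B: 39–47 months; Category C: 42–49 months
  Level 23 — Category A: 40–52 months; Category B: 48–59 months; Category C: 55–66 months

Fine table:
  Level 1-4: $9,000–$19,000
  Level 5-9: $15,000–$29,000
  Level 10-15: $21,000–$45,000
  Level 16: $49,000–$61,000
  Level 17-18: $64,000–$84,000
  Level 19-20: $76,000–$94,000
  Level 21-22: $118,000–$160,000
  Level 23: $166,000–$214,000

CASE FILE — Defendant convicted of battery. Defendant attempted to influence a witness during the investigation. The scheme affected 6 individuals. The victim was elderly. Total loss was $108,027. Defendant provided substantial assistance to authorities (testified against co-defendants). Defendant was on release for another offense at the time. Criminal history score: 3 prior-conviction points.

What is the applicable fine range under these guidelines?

Base offense level for battery: 20.
§1 applies: 20 + 2 = 22.
§2 applies: 22 + 2 = 24.
§3 applies (level before this adjustment is 24 ≥ 18, so +5): 24 + 5 = 29.
§4 applies: 29 − 4 = 25.
§5 applies: 25 + 2 = 27.
§6 applies (level before this adjustment is 27 ≥ 20, so +3): 27 + 3 = 30.
Level 30 exceeds the maximum of 23; capped at 23.
Final offense level: 23.
Level 23 falls in the 23 band.
Fine table: Level 23 → $166,000–$214,000.

$166,000–$214,000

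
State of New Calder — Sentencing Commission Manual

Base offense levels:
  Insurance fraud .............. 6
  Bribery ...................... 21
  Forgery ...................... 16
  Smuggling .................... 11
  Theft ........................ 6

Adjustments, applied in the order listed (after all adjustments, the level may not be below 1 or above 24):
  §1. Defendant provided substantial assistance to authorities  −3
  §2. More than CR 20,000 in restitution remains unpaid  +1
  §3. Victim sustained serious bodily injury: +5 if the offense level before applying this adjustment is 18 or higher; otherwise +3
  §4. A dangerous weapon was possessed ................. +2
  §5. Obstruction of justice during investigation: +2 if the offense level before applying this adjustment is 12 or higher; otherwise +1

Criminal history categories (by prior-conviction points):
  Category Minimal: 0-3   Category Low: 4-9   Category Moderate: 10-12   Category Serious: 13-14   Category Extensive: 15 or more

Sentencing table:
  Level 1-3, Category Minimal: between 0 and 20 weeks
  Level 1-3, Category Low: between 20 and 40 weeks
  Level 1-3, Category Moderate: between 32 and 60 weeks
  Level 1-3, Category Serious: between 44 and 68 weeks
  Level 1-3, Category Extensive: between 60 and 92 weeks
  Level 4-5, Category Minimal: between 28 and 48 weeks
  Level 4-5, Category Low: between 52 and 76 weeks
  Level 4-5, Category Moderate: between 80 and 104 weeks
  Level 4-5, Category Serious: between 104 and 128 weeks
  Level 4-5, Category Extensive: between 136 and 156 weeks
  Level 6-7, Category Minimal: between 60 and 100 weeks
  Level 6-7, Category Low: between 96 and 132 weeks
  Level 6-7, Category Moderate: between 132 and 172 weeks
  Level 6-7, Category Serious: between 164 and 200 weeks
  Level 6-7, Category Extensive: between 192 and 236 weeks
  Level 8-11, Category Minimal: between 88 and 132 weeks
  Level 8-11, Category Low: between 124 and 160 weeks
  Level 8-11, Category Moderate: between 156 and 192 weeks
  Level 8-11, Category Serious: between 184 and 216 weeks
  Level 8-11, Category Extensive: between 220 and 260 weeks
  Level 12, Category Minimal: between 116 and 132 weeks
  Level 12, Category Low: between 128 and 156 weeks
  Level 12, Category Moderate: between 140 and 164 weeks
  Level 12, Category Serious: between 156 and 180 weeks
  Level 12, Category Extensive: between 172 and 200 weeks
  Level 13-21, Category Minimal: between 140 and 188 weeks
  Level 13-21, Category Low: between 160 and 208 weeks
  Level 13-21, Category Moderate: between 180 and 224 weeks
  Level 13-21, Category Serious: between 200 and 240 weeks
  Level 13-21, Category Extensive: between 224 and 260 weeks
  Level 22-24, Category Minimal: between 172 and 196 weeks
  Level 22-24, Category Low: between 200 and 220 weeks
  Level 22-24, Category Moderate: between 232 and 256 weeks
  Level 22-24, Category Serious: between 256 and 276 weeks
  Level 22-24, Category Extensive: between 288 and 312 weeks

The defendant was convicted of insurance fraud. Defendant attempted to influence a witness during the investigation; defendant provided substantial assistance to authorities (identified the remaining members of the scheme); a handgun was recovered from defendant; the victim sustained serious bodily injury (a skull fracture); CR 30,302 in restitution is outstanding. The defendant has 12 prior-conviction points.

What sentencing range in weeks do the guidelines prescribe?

Base offense level for insurance fraud: 6.
§1 applies: 6 − 3 = 3.
§2 applies: 3 + 1 = 4.
§3 applies (level before this adjustment is 4 < 18, so +3): 4 + 3 = 7.
§4 applies: 7 + 2 = 9.
§5 applies (level before this adjustment is 9 < 12, so +1): 9 + 1 = 10.
Final offense level: 10.
Criminal history: 12 prior points → Category Moderate (10-12).
Level 10 falls in the 8-11 band.
Grid: Level 8-11 × Category Moderate = 156-192 weeks.

156-192 weeks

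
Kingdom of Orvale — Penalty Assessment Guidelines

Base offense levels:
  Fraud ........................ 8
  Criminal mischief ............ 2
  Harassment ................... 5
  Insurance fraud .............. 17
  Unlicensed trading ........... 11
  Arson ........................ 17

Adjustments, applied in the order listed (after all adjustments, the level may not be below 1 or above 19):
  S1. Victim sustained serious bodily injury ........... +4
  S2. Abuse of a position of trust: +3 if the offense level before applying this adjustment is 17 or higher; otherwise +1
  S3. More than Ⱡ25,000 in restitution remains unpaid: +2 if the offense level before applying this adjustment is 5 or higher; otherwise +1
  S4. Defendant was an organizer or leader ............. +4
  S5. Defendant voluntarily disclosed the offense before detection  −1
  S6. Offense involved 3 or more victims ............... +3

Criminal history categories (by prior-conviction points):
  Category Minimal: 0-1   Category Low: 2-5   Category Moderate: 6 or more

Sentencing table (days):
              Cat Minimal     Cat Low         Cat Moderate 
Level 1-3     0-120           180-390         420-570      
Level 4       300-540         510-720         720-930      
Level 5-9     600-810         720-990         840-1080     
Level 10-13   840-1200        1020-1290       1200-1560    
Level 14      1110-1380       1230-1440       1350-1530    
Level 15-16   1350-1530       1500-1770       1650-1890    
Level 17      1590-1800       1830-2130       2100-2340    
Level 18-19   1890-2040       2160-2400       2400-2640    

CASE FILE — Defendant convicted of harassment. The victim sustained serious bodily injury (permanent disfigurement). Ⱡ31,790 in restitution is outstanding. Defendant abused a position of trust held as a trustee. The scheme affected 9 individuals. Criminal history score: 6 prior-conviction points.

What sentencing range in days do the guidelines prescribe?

1650-1890 days

Base offense level for harassment: 5.
S1 applies: 5 + 4 = 9.
S2 applies (level before this adjustment is 9 < 17, so +1): 9 + 1 = 10.
S3 applies (level before this adjustment is 10 ≥ 5, so +2): 10 + 2 = 12.
S6 applies: 12 + 3 = 15.
Final offense level: 15.
Criminal history: 6 prior points → Category Moderate (6+).
Level 15 falls in the 15-16 band.
Grid: Level 15-16 × Category Moderate = 1650-1890 days.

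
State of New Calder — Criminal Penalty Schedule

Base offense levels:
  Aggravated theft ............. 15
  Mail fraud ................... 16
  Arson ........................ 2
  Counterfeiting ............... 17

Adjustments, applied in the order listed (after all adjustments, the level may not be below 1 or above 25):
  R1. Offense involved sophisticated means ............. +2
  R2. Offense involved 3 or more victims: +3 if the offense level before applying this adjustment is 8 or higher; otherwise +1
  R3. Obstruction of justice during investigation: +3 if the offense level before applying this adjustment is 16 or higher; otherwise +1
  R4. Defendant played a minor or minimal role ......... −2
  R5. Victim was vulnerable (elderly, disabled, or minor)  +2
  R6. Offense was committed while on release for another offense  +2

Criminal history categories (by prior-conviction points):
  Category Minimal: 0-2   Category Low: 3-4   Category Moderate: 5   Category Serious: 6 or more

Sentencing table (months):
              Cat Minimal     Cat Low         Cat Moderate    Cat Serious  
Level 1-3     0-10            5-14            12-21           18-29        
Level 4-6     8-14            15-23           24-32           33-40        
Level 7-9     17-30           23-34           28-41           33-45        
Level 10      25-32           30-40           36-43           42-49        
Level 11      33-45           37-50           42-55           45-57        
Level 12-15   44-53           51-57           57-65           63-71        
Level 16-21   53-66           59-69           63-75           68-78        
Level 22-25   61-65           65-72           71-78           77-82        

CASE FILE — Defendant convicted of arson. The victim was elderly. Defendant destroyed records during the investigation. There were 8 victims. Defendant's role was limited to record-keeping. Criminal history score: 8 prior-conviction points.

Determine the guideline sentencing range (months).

33-40 months

Base offense level for arson: 2.
R2 applies (level before this adjustment is 2 < 8, so +1): 2 + 1 = 3.
R3 applies (level before this adjustment is 3 < 16, so +1): 3 + 1 = 4.
R4 applies: 4 − 2 = 2.
R5 applies: 2 + 2 = 4.
Final offense level: 4.
Criminal history: 8 prior points → Category Serious (6+).
Level 4 falls in the 4-6 band.
Grid: Level 4-6 × Category Serious = 33-40 months.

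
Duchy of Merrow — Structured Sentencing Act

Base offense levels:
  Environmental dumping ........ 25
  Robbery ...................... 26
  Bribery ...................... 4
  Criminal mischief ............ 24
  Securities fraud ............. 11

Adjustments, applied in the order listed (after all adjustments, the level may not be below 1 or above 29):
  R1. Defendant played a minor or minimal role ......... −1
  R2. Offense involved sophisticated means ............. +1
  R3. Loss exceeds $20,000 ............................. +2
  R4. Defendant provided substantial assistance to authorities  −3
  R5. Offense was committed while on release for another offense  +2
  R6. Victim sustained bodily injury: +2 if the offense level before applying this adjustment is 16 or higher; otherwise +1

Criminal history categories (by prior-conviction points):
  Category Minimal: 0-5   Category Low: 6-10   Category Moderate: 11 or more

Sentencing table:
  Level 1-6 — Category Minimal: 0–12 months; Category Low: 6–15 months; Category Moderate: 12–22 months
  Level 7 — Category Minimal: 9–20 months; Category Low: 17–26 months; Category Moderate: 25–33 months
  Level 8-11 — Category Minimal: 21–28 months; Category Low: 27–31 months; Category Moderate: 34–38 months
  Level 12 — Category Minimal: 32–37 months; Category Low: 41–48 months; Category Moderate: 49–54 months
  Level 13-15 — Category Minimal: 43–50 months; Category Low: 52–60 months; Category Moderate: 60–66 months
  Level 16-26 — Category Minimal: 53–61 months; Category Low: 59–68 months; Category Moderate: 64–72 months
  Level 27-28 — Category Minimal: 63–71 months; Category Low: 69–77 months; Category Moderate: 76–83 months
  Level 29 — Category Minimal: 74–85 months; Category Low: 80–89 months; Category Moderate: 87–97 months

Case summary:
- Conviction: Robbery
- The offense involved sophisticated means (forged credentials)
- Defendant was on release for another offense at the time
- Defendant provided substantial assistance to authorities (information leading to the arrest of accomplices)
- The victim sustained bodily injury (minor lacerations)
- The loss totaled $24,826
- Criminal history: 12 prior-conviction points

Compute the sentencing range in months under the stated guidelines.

87-97 months

Base offense level for robbery: 26.
R1 does not apply.
R2 applies: 26 + 1 = 27.
R3 applies: 27 + 2 = 29.
R4 applies: 29 − 3 = 26.
R5 applies: 26 + 2 = 28.
R6 applies (level before this adjustment is 28 ≥ 16, so +2): 28 + 2 = 30.
Level 30 exceeds the maximum of 29; capped at 29.
Final offense level: 29.
Criminal history: 12 prior points → Category Moderate (11+).
Level 29 falls in the 29 band.
Grid: Level 29 × Category Moderate = 87-97 months.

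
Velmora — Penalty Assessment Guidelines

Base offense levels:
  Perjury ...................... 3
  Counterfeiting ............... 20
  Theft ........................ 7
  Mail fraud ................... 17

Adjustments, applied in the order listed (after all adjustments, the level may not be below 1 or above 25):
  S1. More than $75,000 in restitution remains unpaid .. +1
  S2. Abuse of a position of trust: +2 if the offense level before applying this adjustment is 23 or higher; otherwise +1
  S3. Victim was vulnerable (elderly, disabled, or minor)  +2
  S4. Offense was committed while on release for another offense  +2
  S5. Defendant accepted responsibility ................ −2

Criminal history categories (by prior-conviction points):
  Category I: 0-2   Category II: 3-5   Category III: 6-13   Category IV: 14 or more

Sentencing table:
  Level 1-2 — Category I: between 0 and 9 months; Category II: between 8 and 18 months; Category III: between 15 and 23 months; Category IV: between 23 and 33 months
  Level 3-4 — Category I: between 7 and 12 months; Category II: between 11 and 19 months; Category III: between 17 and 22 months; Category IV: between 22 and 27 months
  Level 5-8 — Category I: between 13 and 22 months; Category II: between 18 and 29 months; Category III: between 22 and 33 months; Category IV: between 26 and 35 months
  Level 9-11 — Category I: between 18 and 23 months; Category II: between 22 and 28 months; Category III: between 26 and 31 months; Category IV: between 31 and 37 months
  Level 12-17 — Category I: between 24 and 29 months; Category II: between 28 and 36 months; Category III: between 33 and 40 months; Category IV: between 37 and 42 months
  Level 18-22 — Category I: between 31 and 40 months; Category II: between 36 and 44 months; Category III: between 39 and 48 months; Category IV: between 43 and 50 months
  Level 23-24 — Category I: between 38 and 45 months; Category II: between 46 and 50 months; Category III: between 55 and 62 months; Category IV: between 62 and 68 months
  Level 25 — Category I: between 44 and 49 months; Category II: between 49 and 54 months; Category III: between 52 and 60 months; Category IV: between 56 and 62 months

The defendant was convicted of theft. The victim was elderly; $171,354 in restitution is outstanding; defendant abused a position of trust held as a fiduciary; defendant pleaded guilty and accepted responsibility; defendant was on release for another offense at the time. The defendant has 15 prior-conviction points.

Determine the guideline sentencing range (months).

31-37 months

Base offense level for theft: 7.
S1 applies: 7 + 1 = 8.
S2 applies (level before this adjustment is 8 < 23, so +1): 8 + 1 = 9.
S3 applies: 9 + 2 = 11.
S4 applies: 11 + 2 = 13.
S5 applies: 13 − 2 = 11.
Final offense level: 11.
Criminal history: 15 prior points → Category IV (14+).
Level 11 falls in the 9-11 band.
Grid: Level 9-11 × Category IV = 31-37 months.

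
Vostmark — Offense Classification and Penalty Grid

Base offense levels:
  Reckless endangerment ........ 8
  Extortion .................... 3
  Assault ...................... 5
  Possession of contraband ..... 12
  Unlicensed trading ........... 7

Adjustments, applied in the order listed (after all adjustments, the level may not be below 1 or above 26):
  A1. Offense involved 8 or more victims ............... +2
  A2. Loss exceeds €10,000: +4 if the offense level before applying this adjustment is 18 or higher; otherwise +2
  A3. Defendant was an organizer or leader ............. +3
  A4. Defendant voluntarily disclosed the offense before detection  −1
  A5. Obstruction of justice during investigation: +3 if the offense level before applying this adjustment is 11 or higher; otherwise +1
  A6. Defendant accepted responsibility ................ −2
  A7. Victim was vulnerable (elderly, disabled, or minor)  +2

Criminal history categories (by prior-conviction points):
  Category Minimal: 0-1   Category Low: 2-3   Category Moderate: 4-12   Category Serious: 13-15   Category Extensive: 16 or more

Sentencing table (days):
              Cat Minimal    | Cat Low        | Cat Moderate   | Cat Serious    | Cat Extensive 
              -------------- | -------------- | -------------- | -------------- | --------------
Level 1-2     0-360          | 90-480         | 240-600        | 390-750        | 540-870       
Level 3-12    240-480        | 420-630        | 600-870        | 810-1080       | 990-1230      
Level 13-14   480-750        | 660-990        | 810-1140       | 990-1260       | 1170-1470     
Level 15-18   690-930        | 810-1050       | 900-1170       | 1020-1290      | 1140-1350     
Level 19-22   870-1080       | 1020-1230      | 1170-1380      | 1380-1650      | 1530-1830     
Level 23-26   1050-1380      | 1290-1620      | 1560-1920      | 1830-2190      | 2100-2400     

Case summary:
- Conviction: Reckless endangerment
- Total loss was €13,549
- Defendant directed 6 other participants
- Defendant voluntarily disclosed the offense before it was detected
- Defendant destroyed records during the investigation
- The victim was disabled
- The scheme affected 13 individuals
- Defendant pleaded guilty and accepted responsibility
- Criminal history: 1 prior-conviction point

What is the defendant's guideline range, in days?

Base offense level for reckless endangerment: 8.
A1 applies: 8 + 2 = 10.
A2 applies (level before this adjustment is 10 < 18, so +2): 10 + 2 = 12.
A3 applies: 12 + 3 = 15.
A4 applies: 15 − 1 = 14.
A5 applies (level before this adjustment is 14 ≥ 11, so +3): 14 + 3 = 17.
A6 applies: 17 − 2 = 15.
A7 applies: 15 + 2 = 17.
Final offense level: 17.
Criminal history: 1 prior point → Category Minimal (0-1).
Level 17 falls in the 15-18 band.
Grid: Level 15-18 × Category Minimal = 690-930 days.

690-930 days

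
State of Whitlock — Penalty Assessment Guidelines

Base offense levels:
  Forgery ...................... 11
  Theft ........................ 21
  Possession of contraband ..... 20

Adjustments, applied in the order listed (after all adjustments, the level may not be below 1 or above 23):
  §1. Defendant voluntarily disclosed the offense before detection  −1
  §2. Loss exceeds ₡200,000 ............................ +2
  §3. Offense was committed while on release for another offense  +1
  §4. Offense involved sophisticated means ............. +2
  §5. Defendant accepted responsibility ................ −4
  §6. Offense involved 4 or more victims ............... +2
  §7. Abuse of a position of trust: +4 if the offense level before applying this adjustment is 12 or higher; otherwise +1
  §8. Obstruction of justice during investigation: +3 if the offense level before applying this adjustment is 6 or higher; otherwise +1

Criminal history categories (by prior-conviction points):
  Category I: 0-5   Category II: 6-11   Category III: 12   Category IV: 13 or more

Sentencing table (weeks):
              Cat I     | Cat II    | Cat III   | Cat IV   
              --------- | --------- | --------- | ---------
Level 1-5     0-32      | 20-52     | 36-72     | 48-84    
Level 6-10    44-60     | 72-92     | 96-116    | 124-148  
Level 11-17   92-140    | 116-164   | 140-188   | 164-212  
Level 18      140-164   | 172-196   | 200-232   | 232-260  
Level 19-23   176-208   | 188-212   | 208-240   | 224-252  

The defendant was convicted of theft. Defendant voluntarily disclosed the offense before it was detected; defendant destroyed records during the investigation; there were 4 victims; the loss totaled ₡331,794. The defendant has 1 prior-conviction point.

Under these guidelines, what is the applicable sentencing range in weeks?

Base offense level for theft: 21.
§1 applies: 21 − 1 = 20.
§2 applies: 20 + 2 = 22.
§4 does not apply.
§6 applies: 22 + 2 = 24.
§7 does not apply.
§8 applies (level before this adjustment is 24 ≥ 6, so +3): 24 + 3 = 27.
Level 27 exceeds the maximum of 23; capped at 23.
Final offense level: 23.
Criminal history: 1 prior point → Category I (0-5).
Level 23 falls in the 19-23 band.
Grid: Level 19-23 × Category I = 176-208 weeks.

176-208 weeks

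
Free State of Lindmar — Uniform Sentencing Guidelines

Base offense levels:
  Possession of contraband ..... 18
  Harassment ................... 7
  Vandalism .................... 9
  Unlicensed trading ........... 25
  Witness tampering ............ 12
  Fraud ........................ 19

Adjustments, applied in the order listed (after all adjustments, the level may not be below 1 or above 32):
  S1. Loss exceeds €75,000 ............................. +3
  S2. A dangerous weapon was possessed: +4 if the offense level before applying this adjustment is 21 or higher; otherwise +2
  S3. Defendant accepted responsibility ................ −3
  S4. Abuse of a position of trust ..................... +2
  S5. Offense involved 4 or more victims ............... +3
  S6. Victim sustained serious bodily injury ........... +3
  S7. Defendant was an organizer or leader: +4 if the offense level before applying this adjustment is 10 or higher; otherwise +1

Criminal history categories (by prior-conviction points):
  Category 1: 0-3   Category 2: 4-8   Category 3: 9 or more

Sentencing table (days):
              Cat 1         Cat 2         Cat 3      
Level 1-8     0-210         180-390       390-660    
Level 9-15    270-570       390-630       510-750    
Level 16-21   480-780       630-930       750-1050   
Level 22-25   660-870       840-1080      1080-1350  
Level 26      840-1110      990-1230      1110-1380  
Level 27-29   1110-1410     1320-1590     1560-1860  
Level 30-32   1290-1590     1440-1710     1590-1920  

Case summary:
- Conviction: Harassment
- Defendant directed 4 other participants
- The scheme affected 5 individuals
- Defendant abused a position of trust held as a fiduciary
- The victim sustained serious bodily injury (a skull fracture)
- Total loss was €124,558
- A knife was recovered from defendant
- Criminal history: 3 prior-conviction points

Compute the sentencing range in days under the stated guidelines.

Base offense level for harassment: 7.
S1 applies: 7 + 3 = 10.
S2 applies (level before this adjustment is 10 < 21, so +2): 10 + 2 = 12.
S3 does not apply.
S4 applies: 12 + 2 = 14.
S5 applies: 14 + 3 = 17.
S6 applies: 17 + 3 = 20.
S7 applies (level before this adjustment is 20 ≥ 10, so +4): 20 + 4 = 24.
Final offense level: 24.
Criminal history: 3 prior points → Category 1 (0-3).
Level 24 falls in the 22-25 band.
Grid: Level 22-25 × Category 1 = 660-870 days.

660-870 days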